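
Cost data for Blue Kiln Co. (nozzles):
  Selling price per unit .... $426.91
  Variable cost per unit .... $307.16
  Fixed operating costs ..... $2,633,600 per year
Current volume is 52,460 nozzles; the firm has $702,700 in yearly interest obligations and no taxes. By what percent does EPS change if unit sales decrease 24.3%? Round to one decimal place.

-51.8%

Total contribution margin = 52,460 × $119.75 = $6,282,085.00.
EBIT = $6,282,085.00 − $2,633,600 = $3,648,485.00.
Interest = $702,700.00, so EBIT − I = $2,945,785.00.
Degree of combined leverage = contribution ÷ (EBIT − I) = $6,282,085.00 ÷ $2,945,785.00 = 2.1326.
EPS therefore changes by 2.1326 × (-24.3%) = -51.8%.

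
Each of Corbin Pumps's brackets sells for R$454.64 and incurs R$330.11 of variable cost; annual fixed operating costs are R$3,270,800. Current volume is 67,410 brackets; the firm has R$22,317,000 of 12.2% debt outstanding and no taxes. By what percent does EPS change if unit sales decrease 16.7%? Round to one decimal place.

At 67,410 units, contribution = 67,410 × R$124.53 = R$8,394,567.30.
Operating income = contribution − fixed costs = R$8,394,567.30 − R$3,270,800 = R$5,123,767.30.
After interest of R$2,722,674.00, pre-tax earnings = R$2,401,093.30.
DCL = total CM / (EBIT − I) = R$8,394,567.30 / R$2,401,093.30 = 3.4961.
EPS therefore changes by 3.4961 × (-16.7%) = -58.4%.

-58.4%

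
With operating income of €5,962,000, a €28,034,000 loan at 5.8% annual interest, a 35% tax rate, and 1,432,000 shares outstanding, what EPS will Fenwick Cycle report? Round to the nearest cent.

Pre-tax income = €5,962,000 − €1,625,972.00 = €4,336,028.00.
Net income = €4,336,028.00 × (1 − 0.35) = €2,818,418.20.
Per share: €2,818,418.20 / 1,432,000 shares = €1.97.

€1.97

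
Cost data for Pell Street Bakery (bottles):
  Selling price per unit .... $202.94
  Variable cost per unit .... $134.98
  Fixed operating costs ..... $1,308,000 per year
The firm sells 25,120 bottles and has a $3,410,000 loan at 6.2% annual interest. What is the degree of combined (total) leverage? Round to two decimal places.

At 25,120 units, contribution = 25,120 × $67.96 = $1,707,155.20.
Subtracting fixed costs: EBIT = $1,707,155.20 − $1,308,000 = $399,155.20. Interest = $211,420.00.
DOL = $1,707,155.20 ÷ $399,155.20 = 4.2769; DFL = $399,155.20 ÷ $187,735.20 = 2.1262.
Combined leverage = 4.2769 × 2.1262 = 9.0935.

9.09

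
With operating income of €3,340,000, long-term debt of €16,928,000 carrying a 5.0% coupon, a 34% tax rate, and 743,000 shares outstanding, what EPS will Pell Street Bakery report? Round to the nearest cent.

Pre-tax income = €3,340,000 − €846,400.00 = €2,493,600.00.
After tax at 34%: net income = €2,493,600.00 × 0.66 = €1,645,776.00.
Per share: €1,645,776.00 / 743,000 shares = €2.22.

€2.22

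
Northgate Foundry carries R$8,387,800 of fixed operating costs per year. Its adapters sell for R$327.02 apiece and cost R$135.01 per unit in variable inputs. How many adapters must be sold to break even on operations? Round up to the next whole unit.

Unit CM = price − variable cost = R$327.02 − R$135.01 = R$192.01.
Units to break even: R$8,387,800 ÷ R$192.01 = 43,684.18, rounded up to 43,685.

43,685 adapters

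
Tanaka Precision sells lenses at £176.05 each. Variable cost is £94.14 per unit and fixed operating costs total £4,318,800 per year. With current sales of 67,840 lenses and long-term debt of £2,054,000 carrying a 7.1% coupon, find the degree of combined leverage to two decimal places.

5.09

Total contribution margin = 67,840 × £81.91 = £5,556,774.40.
EBIT = £5,556,774.40 − £4,318,800 = £1,237,974.40. Interest = £145,834.00.
DOL = £5,556,774.40 ÷ £1,237,974.40 = 4.4886; DFL = £1,237,974.40 ÷ £1,092,140.40 = 1.1335.
Combined leverage = 4.4886 × 1.1335 = 5.0878.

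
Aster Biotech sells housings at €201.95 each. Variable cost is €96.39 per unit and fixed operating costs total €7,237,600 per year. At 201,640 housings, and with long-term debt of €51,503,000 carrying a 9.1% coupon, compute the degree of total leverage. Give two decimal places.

2.27

At 201,640 units, contribution = 201,640 × €105.56 = €21,285,118.40.
EBIT = €21,285,118.40 − €7,237,600 = €14,047,518.40. Interest = €4,686,773.00, so EBIT − I = €9,360,745.40.
DCL = contribution ÷ (EBIT − I) = €21,285,118.40 ÷ €9,360,745.40 = 2.2739.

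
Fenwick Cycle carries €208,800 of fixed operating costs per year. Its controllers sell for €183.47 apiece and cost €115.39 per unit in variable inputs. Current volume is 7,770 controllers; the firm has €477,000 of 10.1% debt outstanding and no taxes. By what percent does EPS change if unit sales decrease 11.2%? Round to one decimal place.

At 7,770 units, contribution = 7,770 × €68.08 = €528,981.60.
Subtracting fixed costs: EBIT = €528,981.60 − €208,800 = €320,181.60.
Interest = €48,177.00, so EBIT − I = €272,004.60.
DCL = total CM / (EBIT − I) = €528,981.60 / €272,004.60 = 1.9448.
%ΔEPS = DCL × %ΔSales = 1.9448 × -11.2% = -21.8%.

-21.8%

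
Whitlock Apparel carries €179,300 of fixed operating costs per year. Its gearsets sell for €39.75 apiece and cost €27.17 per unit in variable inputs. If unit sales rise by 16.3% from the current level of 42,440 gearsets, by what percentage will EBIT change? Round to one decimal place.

Total contribution margin = 42,440 × €12.58 = €533,895.20.
Operating income = contribution − fixed costs = €533,895.20 − €179,300 = €354,595.20.
Degree of operating leverage = €533,895.20 / €354,595.20 = 1.5056.
%ΔEBIT = DOL × %ΔSales = 1.5056 × +16.3% = +24.5%.

+24.5%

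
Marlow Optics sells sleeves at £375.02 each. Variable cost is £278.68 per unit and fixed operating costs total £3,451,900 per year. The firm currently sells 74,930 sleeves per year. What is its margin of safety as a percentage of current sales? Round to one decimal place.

Contribution margin per unit = £375.02 − £278.68 = £96.34. Break-even units = £3,451,900 ÷ £96.34 = 35,830.39; break-even revenue = 35,830.39 × £375.02 = £13,437,113.74.
Current sales = 74,930 × £375.02 = £28,100,248.60.
Margin of safety = (£28,100,248.60 − £13,437,113.74) ÷ £28,100,248.60 = 52.2%.

52.2%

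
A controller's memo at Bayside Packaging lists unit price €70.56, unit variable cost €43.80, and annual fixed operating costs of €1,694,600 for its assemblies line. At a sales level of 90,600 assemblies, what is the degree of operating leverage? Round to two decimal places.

3.32

Total contribution margin = 90,600 × €26.76 = €2,424,456.00.
Subtracting fixed costs: EBIT = €2,424,456.00 − €1,694,600 = €729,856.00.
Degree of operating leverage = €2,424,456.00 / €729,856.00 = 3.3218.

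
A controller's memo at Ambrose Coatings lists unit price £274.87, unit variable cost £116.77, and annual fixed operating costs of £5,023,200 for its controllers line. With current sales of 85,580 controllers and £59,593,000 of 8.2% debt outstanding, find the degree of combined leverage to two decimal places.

3.74

Total contribution margin = 85,580 × £158.10 = £13,530,198.00.
Operating income = contribution − fixed costs = £13,530,198.00 − £5,023,200 = £8,506,998.00. Interest = £4,886,626.00, so EBIT − I = £3,620,372.00.
DCL = contribution ÷ (EBIT − I) = £13,530,198.00 ÷ £3,620,372.00 = 3.7372.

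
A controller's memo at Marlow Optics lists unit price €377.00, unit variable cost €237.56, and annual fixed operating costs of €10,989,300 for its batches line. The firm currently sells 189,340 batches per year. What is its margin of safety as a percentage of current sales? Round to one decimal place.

58.4%

Contribution margin per unit = €377.00 − €237.56 = €139.44. Break-even units = €10,989,300 ÷ €139.44 = 78,810.24; break-even revenue = 78,810.24 × €377.00 = €29,711,460.84.
Actual sales revenue = 189,340 × €377.00 = €71,381,180.00.
Margin of safety = (€71,381,180.00 − €29,711,460.84) ÷ €71,381,180.00 = 58.4%.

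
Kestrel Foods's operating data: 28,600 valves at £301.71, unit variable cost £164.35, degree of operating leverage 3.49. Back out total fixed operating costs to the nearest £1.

£2,802,852

Contribution at this volume is 28,600 × £137.36 = £3,928,496.00.
DOL = contribution / EBIT, so EBIT = £3,928,496.00 / 3.49 = £1,125,643.55.
And FC = contribution − EBIT = £3,928,496.00 − £1,125,643.55 = £2,802,852.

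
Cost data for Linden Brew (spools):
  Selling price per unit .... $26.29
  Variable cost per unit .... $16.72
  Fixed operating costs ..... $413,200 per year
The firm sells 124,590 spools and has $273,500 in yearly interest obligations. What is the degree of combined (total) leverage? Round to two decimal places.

At 124,590 units, contribution = 124,590 × $9.57 = $1,192,326.30.
EBIT = $1,192,326.30 − $413,200 = $779,126.30. Interest = $273,500.00, so EBIT − I = $505,626.30.
Degree of total leverage = total CM / (EBIT − interest) = $1,192,326.30 / $505,626.30 = 2.3581.

2.36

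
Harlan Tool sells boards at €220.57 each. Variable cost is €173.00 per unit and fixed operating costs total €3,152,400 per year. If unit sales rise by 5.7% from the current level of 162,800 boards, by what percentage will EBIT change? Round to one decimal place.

+9.6%

At 162,800 units, contribution = 162,800 × €47.57 = €7,744,396.00.
Operating income = contribution − fixed costs = €7,744,396.00 − €3,152,400 = €4,591,996.00.
Degree of operating leverage = €7,744,396.00 / €4,591,996.00 = 1.6865.
So EBIT moves 1.6865 × (+5.7%) = +9.6%.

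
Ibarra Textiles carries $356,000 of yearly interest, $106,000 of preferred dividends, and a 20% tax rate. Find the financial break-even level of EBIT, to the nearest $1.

Preferred dividends are paid after tax, so their pre-tax equivalent is $106,000 ÷ (1 − 0.20) = $132,500.00.
EPS = 0 when EBIT covers interest plus the pre-tax preferred burden: $356,000 + $132,500.00 = $488,500.00.

$488,500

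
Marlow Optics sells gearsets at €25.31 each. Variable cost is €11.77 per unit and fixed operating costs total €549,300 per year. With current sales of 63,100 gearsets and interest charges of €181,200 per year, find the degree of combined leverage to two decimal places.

At 63,100 units, contribution = 63,100 × €13.54 = €854,374.00.
Subtracting fixed costs: EBIT = €854,374.00 − €549,300 = €305,074.00. Interest = €181,200.00.
DOL = €854,374.00 ÷ €305,074.00 = 2.8005; DFL = €305,074.00 ÷ €123,874.00 = 2.4628.
Combined leverage = 2.8005 × 2.4628 = 6.8971.

6.90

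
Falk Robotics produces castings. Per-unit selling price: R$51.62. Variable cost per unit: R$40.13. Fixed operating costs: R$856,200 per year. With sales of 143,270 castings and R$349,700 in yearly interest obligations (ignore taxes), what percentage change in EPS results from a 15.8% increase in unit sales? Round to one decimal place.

Total contribution margin = 143,270 × R$11.49 = R$1,646,172.30.
Subtracting fixed costs: EBIT = R$1,646,172.30 − R$856,200 = R$789,972.30.
Interest = R$349,700.00, so EBIT − I = R$440,272.30.
DCL = total CM / (EBIT − I) = R$1,646,172.30 / R$440,272.30 = 3.7390.
EPS therefore changes by 3.7390 × (+15.8%) = +59.1%.

+59.1%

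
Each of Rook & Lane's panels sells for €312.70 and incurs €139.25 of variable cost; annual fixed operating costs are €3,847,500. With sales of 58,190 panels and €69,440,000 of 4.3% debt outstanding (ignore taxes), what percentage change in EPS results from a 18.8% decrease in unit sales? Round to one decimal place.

-58.2%

Contribution at this volume is 58,190 × €173.45 = €10,093,055.50.
Subtracting fixed costs: EBIT = €10,093,055.50 − €3,847,500 = €6,245,555.50.
Interest = €2,985,920.00, so EBIT − I = €3,259,635.50.
DCL = total CM / (EBIT − I) = €10,093,055.50 / €3,259,635.50 = 3.0964.
EPS therefore changes by 3.0964 × (-18.8%) = -58.2%.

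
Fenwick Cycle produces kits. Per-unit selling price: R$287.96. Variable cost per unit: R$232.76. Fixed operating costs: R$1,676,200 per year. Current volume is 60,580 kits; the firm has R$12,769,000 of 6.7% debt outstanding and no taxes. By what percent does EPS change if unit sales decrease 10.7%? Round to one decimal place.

-44.0%

Total contribution margin = 60,580 × R$55.20 = R$3,344,016.00.
Subtracting fixed costs: EBIT = R$3,344,016.00 − R$1,676,200 = R$1,667,816.00.
After interest of R$855,523.00, pre-tax earnings = R$812,293.00.
DCL = total CM / (EBIT − I) = R$3,344,016.00 / R$812,293.00 = 4.1168.
%ΔEPS = DCL × %ΔSales = 4.1168 × -10.7% = -44.0%.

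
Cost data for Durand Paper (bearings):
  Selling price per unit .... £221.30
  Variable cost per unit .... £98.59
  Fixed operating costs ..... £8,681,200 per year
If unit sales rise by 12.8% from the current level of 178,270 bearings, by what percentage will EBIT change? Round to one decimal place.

+21.2%

Total contribution margin = 178,270 × £122.71 = £21,875,511.70.
Subtracting fixed costs: EBIT = £21,875,511.70 − £8,681,200 = £13,194,311.70.
So DOL = total CM / EBIT = £21,875,511.70 / £13,194,311.70 = 1.6580.
So EBIT moves 1.6580 × (+12.8%) = +21.2%.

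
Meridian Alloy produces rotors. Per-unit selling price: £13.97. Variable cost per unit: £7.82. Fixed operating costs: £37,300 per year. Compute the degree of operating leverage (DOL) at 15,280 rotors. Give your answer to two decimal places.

At 15,280 units, contribution = 15,280 × £6.15 = £93,972.00.
Operating income = contribution − fixed costs = £93,972.00 − £37,300 = £56,672.00.
DOL = contribution ÷ EBIT = £93,972.00 ÷ £56,672.00 = 1.6582.

1.66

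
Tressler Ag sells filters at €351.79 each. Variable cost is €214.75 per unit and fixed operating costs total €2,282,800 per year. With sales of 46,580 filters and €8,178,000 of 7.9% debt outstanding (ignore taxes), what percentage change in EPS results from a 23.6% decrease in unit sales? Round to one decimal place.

At 46,580 units, contribution = 46,580 × €137.04 = €6,383,323.20.
EBIT = €6,383,323.20 − €2,282,800 = €4,100,523.20.
Interest = €646,062.00, so EBIT − I = €3,454,461.20.
DCL = total CM / (EBIT − I) = €6,383,323.20 / €3,454,461.20 = 1.8478.
EPS therefore changes by 1.8478 × (-23.6%) = -43.6%.

-43.6%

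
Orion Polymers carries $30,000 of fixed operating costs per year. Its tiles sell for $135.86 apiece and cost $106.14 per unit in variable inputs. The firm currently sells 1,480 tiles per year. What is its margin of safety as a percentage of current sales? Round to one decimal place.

Unit CM = price − variable cost = $135.86 − $106.14 = $29.72. Break-even units = $30,000 ÷ $29.72 = 1,009.42; break-even revenue = 1,009.42 × $135.86 = $137,139.97.
Actual sales revenue = 1,480 × $135.86 = $201,072.80.
Margin of safety = ($201,072.80 − $137,139.97) ÷ $201,072.80 = 31.8%.

31.8%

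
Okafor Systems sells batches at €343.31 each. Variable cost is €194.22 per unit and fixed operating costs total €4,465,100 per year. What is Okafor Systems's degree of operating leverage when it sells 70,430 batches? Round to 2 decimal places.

Total contribution margin = 70,430 × €149.09 = €10,500,408.70.
Operating income = contribution − fixed costs = €10,500,408.70 − €4,465,100 = €6,035,308.70.
So DOL = total CM / EBIT = €10,500,408.70 / €6,035,308.70 = 1.7398.

1.74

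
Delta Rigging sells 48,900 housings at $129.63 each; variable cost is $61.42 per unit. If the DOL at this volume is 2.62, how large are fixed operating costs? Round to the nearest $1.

At 48,900 units, contribution = 48,900 × $68.21 = $3,335,469.00.
Since DOL = CM ÷ EBIT, EBIT = $3,335,469.00 ÷ 2.62 = $1,273,079.77.
And FC = contribution − EBIT = $3,335,469.00 − $1,273,079.77 = $2,062,389.

$2,062,389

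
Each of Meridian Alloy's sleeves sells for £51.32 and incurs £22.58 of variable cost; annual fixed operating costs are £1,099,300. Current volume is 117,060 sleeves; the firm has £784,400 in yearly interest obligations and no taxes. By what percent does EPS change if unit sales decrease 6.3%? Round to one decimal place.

-14.3%

Total contribution margin = 117,060 × £28.74 = £3,364,304.40.
EBIT = £3,364,304.40 − £1,099,300 = £2,265,004.40.
Interest = £784,400.00, so EBIT − I = £1,480,604.40.
Degree of combined leverage = contribution ÷ (EBIT − I) = £3,364,304.40 ÷ £1,480,604.40 = 2.2723.
%ΔEPS = DCL × %ΔSales = 2.2723 × -6.3% = -14.3%.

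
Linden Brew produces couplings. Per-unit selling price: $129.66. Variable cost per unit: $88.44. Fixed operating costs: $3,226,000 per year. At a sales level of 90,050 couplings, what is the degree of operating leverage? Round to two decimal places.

7.64

At 90,050 units, contribution = 90,050 × $41.22 = $3,711,861.00.
EBIT = $3,711,861.00 − $3,226,000 = $485,861.00.
DOL = contribution ÷ EBIT = $3,711,861.00 ÷ $485,861.00 = 7.6398.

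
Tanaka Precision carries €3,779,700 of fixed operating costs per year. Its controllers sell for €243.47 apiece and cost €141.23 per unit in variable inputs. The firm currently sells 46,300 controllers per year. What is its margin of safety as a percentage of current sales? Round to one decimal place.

Unit CM = price − variable cost = €243.47 − €141.23 = €102.24. Break-even units = €3,779,700 ÷ €102.24 = 36,968.90; break-even revenue = 36,968.90 × €243.47 = €9,000,817.28.
Actual sales revenue = 46,300 × €243.47 = €11,272,661.00.
Margin of safety = (€11,272,661.00 − €9,000,817.28) ÷ €11,272,661.00 = 20.2%.

20.2%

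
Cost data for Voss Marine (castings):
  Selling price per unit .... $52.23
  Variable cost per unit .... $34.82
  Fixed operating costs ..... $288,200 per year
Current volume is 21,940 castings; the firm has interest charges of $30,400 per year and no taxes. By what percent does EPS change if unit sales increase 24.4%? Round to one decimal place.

Contribution at this volume is 21,940 × $17.41 = $381,975.40.
Subtracting fixed costs: EBIT = $381,975.40 − $288,200 = $93,775.40.
After interest of $30,400.00, pre-tax earnings = $63,375.40.
Degree of combined leverage = contribution ÷ (EBIT − I) = $381,975.40 ÷ $63,375.40 = 6.0272.
EPS therefore changes by 6.0272 × (+24.4%) = +147.1%.

+147.1%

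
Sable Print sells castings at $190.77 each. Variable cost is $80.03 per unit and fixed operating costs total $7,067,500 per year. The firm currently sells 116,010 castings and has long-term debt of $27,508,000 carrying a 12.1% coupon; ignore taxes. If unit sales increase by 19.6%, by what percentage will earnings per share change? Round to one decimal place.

+102.7%

At 116,010 units, contribution = 116,010 × $110.74 = $12,846,947.40.
EBIT = $12,846,947.40 − $7,067,500 = $5,779,447.40.
Interest = $3,328,468.00, so EBIT − I = $2,450,979.40.
DCL = total CM / (EBIT − I) = $12,846,947.40 / $2,450,979.40 = 5.2416.
EPS therefore changes by 5.2416 × (+19.6%) = +102.7%.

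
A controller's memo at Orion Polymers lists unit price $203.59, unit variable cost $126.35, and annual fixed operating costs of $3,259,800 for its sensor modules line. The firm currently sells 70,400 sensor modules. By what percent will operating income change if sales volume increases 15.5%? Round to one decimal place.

Contribution at this volume is 70,400 × $77.24 = $5,437,696.00.
EBIT = $5,437,696.00 − $3,259,800 = $2,177,896.00.
So DOL = total CM / EBIT = $5,437,696.00 / $2,177,896.00 = 2.4968.
So EBIT moves 2.4968 × (+15.5%) = +38.7%.

+38.7%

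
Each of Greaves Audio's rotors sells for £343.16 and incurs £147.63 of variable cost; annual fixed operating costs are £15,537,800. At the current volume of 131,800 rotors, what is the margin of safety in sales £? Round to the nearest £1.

£17,959,264

Contribution margin per unit = £343.16 − £147.63 = £195.53. Break-even units = £15,537,800 ÷ £195.53 = 79,465.04; break-even revenue = 79,465.04 × £343.16 = £27,269,224.41.
Actual sales revenue = 131,800 × £343.16 = £45,228,488.00.
Margin of safety = £45,228,488.00 − £27,269,224.41 = £17,959,264.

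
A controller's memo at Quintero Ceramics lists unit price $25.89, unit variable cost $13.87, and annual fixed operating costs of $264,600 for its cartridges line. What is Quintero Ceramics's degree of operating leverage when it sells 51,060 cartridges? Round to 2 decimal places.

Total contribution margin = 51,060 × $12.02 = $613,741.20.
Operating income = contribution − fixed costs = $613,741.20 − $264,600 = $349,141.20.
Degree of operating leverage = $613,741.20 / $349,141.20 = 1.7579.

1.76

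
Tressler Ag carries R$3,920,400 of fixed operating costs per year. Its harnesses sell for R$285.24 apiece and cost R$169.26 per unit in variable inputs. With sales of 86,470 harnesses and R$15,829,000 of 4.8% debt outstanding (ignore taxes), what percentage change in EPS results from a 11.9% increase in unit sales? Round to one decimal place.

+22.3%

At 86,470 units, contribution = 86,470 × R$115.98 = R$10,028,790.60.
Subtracting fixed costs: EBIT = R$10,028,790.60 − R$3,920,400 = R$6,108,390.60.
Interest = R$759,792.00, so EBIT − I = R$5,348,598.60.
DCL = total CM / (EBIT − I) = R$10,028,790.60 / R$5,348,598.60 = 1.8750.
%ΔEPS = DCL × %ΔSales = 1.8750 × +11.9% = +22.3%.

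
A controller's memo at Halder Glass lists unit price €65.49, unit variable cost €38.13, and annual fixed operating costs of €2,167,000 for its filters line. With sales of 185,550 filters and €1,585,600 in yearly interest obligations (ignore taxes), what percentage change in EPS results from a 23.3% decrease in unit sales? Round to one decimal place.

Total contribution margin = 185,550 × €27.36 = €5,076,648.00.
Subtracting fixed costs: EBIT = €5,076,648.00 − €2,167,000 = €2,909,648.00.
Interest = €1,585,600.00, so EBIT − I = €1,324,048.00.
Degree of combined leverage = contribution ÷ (EBIT − I) = €5,076,648.00 ÷ €1,324,048.00 = 3.8342.
EPS therefore changes by 3.8342 × (-23.3%) = -89.3%.

-89.3%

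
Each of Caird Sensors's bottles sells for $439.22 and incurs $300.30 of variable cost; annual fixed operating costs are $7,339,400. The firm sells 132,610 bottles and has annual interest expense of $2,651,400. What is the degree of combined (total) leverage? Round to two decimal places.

2.18

At 132,610 units, contribution = 132,610 × $138.92 = $18,422,181.20.
Subtracting fixed costs: EBIT = $18,422,181.20 − $7,339,400 = $11,082,781.20. Interest = $2,651,400.00, so EBIT − I = $8,431,381.20.
DCL = contribution ÷ (EBIT − I) = $18,422,181.20 ÷ $8,431,381.20 = 2.1850.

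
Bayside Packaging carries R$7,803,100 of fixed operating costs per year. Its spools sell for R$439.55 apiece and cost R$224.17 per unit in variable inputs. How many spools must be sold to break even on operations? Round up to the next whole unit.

Contribution margin per unit = R$439.55 − R$224.17 = R$215.38.
Units to break even: R$7,803,100 ÷ R$215.38 = 36,229.45, rounded up to 36,230.

36,230 spools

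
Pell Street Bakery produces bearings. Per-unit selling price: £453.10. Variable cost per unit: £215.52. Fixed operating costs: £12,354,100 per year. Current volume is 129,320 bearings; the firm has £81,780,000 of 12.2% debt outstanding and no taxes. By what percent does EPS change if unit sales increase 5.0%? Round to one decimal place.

Total contribution margin = 129,320 × £237.58 = £30,723,845.60.
Operating income = contribution − fixed costs = £30,723,845.60 − £12,354,100 = £18,369,745.60.
After interest of £9,977,160.00, pre-tax earnings = £8,392,585.60.
DCL = total CM / (EBIT − I) = £30,723,845.60 / £8,392,585.60 = 3.6608.
EPS therefore changes by 3.6608 × (+5.0%) = +18.3%.

+18.3%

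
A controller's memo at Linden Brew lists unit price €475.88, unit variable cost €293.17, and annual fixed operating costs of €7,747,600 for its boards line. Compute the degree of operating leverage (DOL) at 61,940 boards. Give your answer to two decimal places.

Contribution at this volume is 61,940 × €182.71 = €11,317,057.40.
Operating income = contribution − fixed costs = €11,317,057.40 − €7,747,600 = €3,569,457.40.
So DOL = total CM / EBIT = €11,317,057.40 / €3,569,457.40 = 3.1705.

3.17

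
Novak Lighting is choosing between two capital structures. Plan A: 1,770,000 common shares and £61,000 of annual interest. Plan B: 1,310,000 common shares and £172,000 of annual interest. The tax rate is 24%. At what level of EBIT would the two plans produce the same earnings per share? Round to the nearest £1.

At indifference, (EBIT − 61,000)(1 − t)/1,770,000 = (EBIT − 172,000)(1 − t)/1,310,000.
The (1 − t) factor cancels: (EBIT − 61,000) × 1,310,000 = (EBIT − 172,000) × 1,770,000.
EBIT × (1,770,000 − 1,310,000) = 172,000 × 1,770,000 − 61,000 × 1,310,000 = 224,530,000,000, so EBIT = 224,530,000,000 ÷ 460,000 = 488,108.70.

£488,109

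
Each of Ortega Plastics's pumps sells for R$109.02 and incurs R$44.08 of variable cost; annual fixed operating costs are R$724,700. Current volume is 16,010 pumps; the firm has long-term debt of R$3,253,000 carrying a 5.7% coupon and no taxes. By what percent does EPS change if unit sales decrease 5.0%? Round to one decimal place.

Contribution at this volume is 16,010 × R$64.94 = R$1,039,689.40.
Subtracting fixed costs: EBIT = R$1,039,689.40 − R$724,700 = R$314,989.40.
After interest of R$185,421.00, pre-tax earnings = R$129,568.40.
DCL = total CM / (EBIT − I) = R$1,039,689.40 / R$129,568.40 = 8.0243.
EPS therefore changes by 8.0243 × (-5.0%) = -40.1%.

-40.1%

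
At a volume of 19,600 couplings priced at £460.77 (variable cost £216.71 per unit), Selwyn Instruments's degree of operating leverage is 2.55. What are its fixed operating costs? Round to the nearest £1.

Total contribution margin = 19,600 × £244.06 = £4,783,576.00.
Since DOL = CM ÷ EBIT, EBIT = £4,783,576.00 ÷ 2.55 = £1,875,912.16.
Fixed costs = CM − EBIT = £4,783,576.00 − £1,875,912.16 = £2,907,664.

£2,907,664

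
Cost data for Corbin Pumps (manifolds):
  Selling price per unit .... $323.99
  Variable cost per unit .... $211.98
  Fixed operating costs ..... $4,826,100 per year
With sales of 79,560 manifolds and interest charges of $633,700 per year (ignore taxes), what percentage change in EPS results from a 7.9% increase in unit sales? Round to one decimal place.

+20.4%

Contribution at this volume is 79,560 × $112.01 = $8,911,515.60.
EBIT = $8,911,515.60 − $4,826,100 = $4,085,415.60.
After interest of $633,700.00, pre-tax earnings = $3,451,715.60.
Degree of combined leverage = contribution ÷ (EBIT − I) = $8,911,515.60 ÷ $3,451,715.60 = 2.5818.
%ΔEPS = DCL × %ΔSales = 2.5818 × +7.9% = +20.4%.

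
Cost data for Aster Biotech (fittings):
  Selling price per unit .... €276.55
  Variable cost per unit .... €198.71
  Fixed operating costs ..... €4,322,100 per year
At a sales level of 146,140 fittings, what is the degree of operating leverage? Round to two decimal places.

Total contribution margin = 146,140 × €77.84 = €11,375,537.60.
Operating income = contribution − fixed costs = €11,375,537.60 − €4,322,100 = €7,053,437.60.
So DOL = total CM / EBIT = €11,375,537.60 / €7,053,437.60 = 1.6128.

1.61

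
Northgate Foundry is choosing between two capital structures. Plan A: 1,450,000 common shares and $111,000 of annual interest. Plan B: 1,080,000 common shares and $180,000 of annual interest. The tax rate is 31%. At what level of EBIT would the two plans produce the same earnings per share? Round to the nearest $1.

$381,405

At indifference, (EBIT − 111,000)(1 − t)/1,450,000 = (EBIT − 180,000)(1 − t)/1,080,000.
The (1 − t) factor cancels: (EBIT − 111,000) × 1,080,000 = (EBIT − 180,000) × 1,450,000.
EBIT × (1,450,000 − 1,080,000) = 180,000 × 1,450,000 − 111,000 × 1,080,000 = 141,120,000,000, so EBIT = 141,120,000,000 ÷ 370,000 = 381,405.41.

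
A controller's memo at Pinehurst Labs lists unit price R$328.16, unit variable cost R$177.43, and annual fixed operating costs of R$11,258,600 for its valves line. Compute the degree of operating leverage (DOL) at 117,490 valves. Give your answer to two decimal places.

At 117,490 units, contribution = 117,490 × R$150.73 = R$17,709,267.70.
Operating income = contribution − fixed costs = R$17,709,267.70 − R$11,258,600 = R$6,450,667.70.
Degree of operating leverage = R$17,709,267.70 / R$6,450,667.70 = 2.7453.

2.75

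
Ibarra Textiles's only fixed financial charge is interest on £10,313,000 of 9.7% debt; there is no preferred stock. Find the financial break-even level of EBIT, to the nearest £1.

£1,000,361

Annual interest = 9.7% × £10,313,000 = £1,000,361.00.
Without preferred stock the financial break-even is simply EBIT = interest = £1,000,361.00.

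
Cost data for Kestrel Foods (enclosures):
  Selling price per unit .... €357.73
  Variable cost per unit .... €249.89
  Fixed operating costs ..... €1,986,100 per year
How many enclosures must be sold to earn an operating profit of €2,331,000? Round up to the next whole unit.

Contribution margin per unit = €357.73 − €249.89 = €107.84.
Required volume = (fixed costs + target profit) ÷ CM = (€1,986,100 + €2,331,000) ÷ €107.84 = 40,032.46, so 40,033 enclosures.

40,033 enclosures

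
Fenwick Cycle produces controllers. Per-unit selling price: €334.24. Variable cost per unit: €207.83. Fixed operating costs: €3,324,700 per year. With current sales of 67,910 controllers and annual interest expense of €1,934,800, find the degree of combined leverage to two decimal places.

At 67,910 units, contribution = 67,910 × €126.41 = €8,584,503.10.
Subtracting fixed costs: EBIT = €8,584,503.10 − €3,324,700 = €5,259,803.10. Interest = €1,934,800.00, so EBIT − I = €3,325,003.10.
DCL = contribution ÷ (EBIT − I) = €8,584,503.10 ÷ €3,325,003.10 = 2.5818.

2.58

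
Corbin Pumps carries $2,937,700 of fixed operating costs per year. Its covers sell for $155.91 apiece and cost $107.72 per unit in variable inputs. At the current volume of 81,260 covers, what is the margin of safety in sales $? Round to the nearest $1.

$3,164,851

Unit CM = price − variable cost = $155.91 − $107.72 = $48.19. Break-even units = $2,937,700 ÷ $48.19 = 60,960.78; break-even revenue = 60,960.78 × $155.91 = $9,504,395.25.
Actual sales revenue = 81,260 × $155.91 = $12,669,246.60.
Margin of safety = $12,669,246.60 − $9,504,395.25 = $3,164,851.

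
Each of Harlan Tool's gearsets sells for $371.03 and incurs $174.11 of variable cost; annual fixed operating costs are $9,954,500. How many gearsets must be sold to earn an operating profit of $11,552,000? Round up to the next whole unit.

Unit CM = price − variable cost = $371.03 − $174.11 = $196.92.
Units = (FC + target) / CM = ($9,954,500 + $11,552,000) / $196.92 = 109,214.40, so 109,215 gearsets.

109,215 gearsets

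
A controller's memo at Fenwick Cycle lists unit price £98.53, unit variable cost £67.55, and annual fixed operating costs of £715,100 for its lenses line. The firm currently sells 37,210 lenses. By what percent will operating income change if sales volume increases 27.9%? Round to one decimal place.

+73.5%

At 37,210 units, contribution = 37,210 × £30.98 = £1,152,765.80.
Subtracting fixed costs: EBIT = £1,152,765.80 − £715,100 = £437,665.80.
Degree of operating leverage = £1,152,765.80 / £437,665.80 = 2.6339.
Operating income changes by 2.6339 × +27.9% = +73.5%.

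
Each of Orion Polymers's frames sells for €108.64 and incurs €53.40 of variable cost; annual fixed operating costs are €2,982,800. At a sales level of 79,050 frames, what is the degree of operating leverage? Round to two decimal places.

3.16

Contribution at this volume is 79,050 × €55.24 = €4,366,722.00.
EBIT = €4,366,722.00 − €2,982,800 = €1,383,922.00.
So DOL = total CM / EBIT = €4,366,722.00 / €1,383,922.00 = 3.1553.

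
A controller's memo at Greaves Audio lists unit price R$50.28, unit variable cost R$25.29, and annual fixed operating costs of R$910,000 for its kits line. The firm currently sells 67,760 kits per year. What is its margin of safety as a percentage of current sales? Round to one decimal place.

Each unit contributes R$50.28 − R$25.29 = R$24.99. Break-even units = R$910,000 ÷ R$24.99 = 36,414.57; break-even revenue = 36,414.57 × R$50.28 = R$1,830,924.37.
Actual sales revenue = 67,760 × R$50.28 = R$3,406,972.80.
Margin of safety = (R$3,406,972.80 − R$1,830,924.37) ÷ R$3,406,972.80 = 46.3%.

46.3%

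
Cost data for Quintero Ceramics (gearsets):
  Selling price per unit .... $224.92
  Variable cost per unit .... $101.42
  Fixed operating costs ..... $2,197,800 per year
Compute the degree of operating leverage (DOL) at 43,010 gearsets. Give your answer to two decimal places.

At 43,010 units, contribution = 43,010 × $123.50 = $5,311,735.00.
Subtracting fixed costs: EBIT = $5,311,735.00 − $2,197,800 = $3,113,935.00.
So DOL = total CM / EBIT = $5,311,735.00 / $3,113,935.00 = 1.7058.

1.71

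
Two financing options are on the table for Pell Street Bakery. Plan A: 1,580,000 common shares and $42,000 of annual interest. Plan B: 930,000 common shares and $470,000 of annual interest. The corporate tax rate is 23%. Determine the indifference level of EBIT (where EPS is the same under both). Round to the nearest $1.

At indifference, (EBIT − 42,000)(1 − t)/1,580,000 = (EBIT − 470,000)(1 − t)/930,000.
The (1 − t) factor cancels: (EBIT − 42,000) × 930,000 = (EBIT − 470,000) × 1,580,000.
EBIT × (1,580,000 − 930,000) = 470,000 × 1,580,000 − 42,000 × 930,000 = 703,540,000,000, so EBIT = 703,540,000,000 ÷ 650,000 = 1,082,369.23.

$1,082,369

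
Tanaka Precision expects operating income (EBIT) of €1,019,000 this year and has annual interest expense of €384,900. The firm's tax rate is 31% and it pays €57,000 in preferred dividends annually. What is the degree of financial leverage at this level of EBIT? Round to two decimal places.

Annual interest charges come to €384,900.00.
Preferred dividends grossed up pre-tax: €57,000 / (1 − 0.31) = €82,608.70.
DFL = EBIT ÷ [EBIT − I − D_p/(1−t)] = €1,019,000 ÷ [€1,019,000 − €384,900.00 − €82,608.70] = €1,019,000 ÷ €551,491.30 = 1.8477.

1.85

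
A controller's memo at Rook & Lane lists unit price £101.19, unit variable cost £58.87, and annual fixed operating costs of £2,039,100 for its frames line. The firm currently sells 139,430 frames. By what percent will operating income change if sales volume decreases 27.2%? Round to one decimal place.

-41.6%

Contribution at this volume is 139,430 × £42.32 = £5,900,677.60.
Operating income = contribution − fixed costs = £5,900,677.60 − £2,039,100 = £3,861,577.60.
Degree of operating leverage = £5,900,677.60 / £3,861,577.60 = 1.5280.
So EBIT moves 1.5280 × (-27.2%) = -41.6%.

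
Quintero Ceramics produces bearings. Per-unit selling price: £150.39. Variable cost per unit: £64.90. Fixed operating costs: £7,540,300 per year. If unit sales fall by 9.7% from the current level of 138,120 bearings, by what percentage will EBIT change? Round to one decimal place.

-26.8%

Total contribution margin = 138,120 × £85.49 = £11,807,878.80.
Subtracting fixed costs: EBIT = £11,807,878.80 − £7,540,300 = £4,267,578.80.
Degree of operating leverage = £11,807,878.80 / £4,267,578.80 = 2.7669.
%ΔEBIT = DOL × %ΔSales = 2.7669 × -9.7% = -26.8%.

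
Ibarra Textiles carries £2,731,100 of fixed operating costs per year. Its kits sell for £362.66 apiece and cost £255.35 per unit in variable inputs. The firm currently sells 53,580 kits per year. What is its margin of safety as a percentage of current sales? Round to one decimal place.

52.5%

Unit CM = price − variable cost = £362.66 − £255.35 = £107.31. Break-even units = £2,731,100 ÷ £107.31 = 25,450.56; break-even revenue = 25,450.56 × £362.66 = £9,229,901.46.
Current sales = 53,580 × £362.66 = £19,431,322.80.
Margin of safety = (£19,431,322.80 − £9,229,901.46) ÷ £19,431,322.80 = 52.5%.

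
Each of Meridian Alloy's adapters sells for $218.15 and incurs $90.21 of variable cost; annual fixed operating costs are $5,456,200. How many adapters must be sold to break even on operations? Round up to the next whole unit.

Each unit contributes $218.15 − $90.21 = $127.94.
Break-even volume = fixed costs ÷ CM per unit = $5,456,200 ÷ $127.94 = 42,646.55, so 42,647 adapters.

42,647 adapters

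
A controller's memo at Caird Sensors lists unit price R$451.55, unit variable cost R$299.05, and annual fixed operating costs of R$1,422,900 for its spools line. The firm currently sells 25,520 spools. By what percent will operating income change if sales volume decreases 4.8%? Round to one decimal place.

At 25,520 units, contribution = 25,520 × R$152.50 = R$3,891,800.00.
EBIT = R$3,891,800.00 − R$1,422,900 = R$2,468,900.00.
So DOL = total CM / EBIT = R$3,891,800.00 / R$2,468,900.00 = 1.5763.
%ΔEBIT = DOL × %ΔSales = 1.5763 × -4.8% = -7.6%.

-7.6%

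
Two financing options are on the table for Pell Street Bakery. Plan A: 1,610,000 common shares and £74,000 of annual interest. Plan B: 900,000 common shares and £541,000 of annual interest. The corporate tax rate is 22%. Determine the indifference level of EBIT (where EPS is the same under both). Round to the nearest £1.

£1,132,972

Set EPS_A = EPS_B: (EBIT − £74,000)(1 − 0.22) ÷ 1,610,000 = (EBIT − £541,000)(1 − 0.22) ÷ 900,000.
The (1 − t) factor cancels: (EBIT − 74,000) × 900,000 = (EBIT − 541,000) × 1,610,000.
Solving, EBIT = (541,000·1,610,000 − 74,000·900,000) / (1,610,000 − 900,000) = 804,410,000,000 / 710,000 = 1,132,971.83.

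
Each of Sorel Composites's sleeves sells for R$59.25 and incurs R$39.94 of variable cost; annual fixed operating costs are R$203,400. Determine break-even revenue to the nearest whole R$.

R$624,104

Contribution margin per unit = R$59.25 − R$39.94 = R$19.31, a CM ratio of R$19.31 ÷ R$59.25 = 0.3259.
Break-even sales = FC ÷ CM ratio = R$203,400 × R$59.25 / R$19.31 = R$624,104.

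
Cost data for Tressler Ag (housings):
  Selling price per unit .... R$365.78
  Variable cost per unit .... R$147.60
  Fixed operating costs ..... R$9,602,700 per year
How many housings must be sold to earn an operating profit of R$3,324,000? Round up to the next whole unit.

Unit CM = price − variable cost = R$365.78 − R$147.60 = R$218.18.
Need Q such that Q × R$218.18 − R$9,602,700 = R$3,324,000, i.e. Q = R$12,926,700 / R$218.18 = 59,247.87 → 59,248.

59,248 housings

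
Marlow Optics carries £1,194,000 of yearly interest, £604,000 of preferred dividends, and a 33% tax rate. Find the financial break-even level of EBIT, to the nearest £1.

£2,095,493

Grossing the preferred dividend up to pre-tax terms: £604,000 / (1 − 0.33) = £901,492.54.
EPS = 0 when EBIT covers interest plus the pre-tax preferred burden: £1,194,000 + £901,492.54 = £2,095,492.54.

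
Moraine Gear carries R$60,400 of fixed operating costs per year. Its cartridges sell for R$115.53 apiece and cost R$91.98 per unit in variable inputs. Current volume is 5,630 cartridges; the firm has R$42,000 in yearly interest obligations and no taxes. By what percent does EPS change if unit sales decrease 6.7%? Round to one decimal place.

-29.4%

Total contribution margin = 5,630 × R$23.55 = R$132,586.50.
EBIT = R$132,586.50 − R$60,400 = R$72,186.50.
Interest = R$42,000.00, so EBIT − I = R$30,186.50.
DCL = total CM / (EBIT − I) = R$132,586.50 / R$30,186.50 = 4.3922.
%ΔEPS = DCL × %ΔSales = 4.3922 × -6.7% = -29.4%.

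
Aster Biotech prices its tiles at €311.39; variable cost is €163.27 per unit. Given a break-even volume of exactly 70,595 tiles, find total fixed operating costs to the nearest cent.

Unit CM = price − variable cost = €311.39 − €163.27 = €148.12.
Since BE = FC / CM, FC = 70,595 × €148.12 = €10,456,531.40.

€10,456,531.40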